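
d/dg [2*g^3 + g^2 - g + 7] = 6*g^2 + 2*g - 1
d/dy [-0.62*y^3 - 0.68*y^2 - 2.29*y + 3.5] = -1.86*y^2 - 1.36*y - 2.29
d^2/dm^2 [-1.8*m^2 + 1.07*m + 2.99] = -3.60000000000000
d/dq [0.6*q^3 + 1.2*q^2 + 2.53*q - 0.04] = 1.8*q^2 + 2.4*q + 2.53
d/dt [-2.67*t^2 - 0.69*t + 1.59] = -5.34*t - 0.69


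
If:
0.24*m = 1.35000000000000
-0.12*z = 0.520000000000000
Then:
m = 5.62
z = -4.33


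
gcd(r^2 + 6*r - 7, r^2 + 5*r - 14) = r + 7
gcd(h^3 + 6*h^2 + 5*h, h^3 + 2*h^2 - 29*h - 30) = h + 1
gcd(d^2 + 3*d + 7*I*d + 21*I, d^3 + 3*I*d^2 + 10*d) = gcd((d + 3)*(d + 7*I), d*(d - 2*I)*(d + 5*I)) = 1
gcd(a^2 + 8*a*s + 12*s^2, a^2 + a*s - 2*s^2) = a + 2*s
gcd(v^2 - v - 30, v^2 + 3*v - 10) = v + 5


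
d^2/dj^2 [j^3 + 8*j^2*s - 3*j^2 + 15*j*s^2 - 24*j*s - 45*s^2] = 6*j + 16*s - 6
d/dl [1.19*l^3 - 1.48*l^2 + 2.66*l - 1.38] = 3.57*l^2 - 2.96*l + 2.66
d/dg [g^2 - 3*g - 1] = 2*g - 3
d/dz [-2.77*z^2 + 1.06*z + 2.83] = 1.06 - 5.54*z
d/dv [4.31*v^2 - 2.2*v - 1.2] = 8.62*v - 2.2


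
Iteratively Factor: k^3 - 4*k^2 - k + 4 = (k - 4)*(k^2 - 1) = (k - 4)*(k + 1)*(k - 1)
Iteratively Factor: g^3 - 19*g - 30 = (g + 2)*(g^2 - 2*g - 15) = (g - 5)*(g + 2)*(g + 3)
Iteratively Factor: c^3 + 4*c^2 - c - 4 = (c + 4)*(c^2 - 1) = (c + 1)*(c + 4)*(c - 1)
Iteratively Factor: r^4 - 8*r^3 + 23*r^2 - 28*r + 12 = (r - 1)*(r^3 - 7*r^2 + 16*r - 12) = (r - 3)*(r - 1)*(r^2 - 4*r + 4) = (r - 3)*(r - 2)*(r - 1)*(r - 2)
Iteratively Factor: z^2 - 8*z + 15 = (z - 5)*(z - 3)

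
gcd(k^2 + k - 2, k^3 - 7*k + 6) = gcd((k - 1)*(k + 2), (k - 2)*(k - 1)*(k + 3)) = k - 1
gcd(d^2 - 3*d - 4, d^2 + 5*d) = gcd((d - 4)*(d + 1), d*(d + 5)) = 1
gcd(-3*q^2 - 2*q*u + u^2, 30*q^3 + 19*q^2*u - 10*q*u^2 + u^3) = q + u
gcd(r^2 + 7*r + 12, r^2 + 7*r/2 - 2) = r + 4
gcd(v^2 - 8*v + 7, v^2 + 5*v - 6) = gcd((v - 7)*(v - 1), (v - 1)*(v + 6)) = v - 1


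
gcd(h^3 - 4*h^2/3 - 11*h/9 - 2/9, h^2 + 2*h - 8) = h - 2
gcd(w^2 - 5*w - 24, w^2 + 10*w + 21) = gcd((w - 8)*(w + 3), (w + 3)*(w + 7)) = w + 3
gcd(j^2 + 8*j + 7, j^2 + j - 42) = j + 7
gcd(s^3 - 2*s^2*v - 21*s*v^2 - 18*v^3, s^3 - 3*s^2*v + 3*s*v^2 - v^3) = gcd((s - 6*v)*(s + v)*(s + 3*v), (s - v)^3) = 1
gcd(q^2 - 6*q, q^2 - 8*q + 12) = q - 6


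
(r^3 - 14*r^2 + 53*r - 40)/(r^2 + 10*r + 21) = (r^3 - 14*r^2 + 53*r - 40)/(r^2 + 10*r + 21)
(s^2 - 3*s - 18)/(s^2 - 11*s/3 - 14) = 3*(s + 3)/(3*s + 7)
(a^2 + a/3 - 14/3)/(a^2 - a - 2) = (a + 7/3)/(a + 1)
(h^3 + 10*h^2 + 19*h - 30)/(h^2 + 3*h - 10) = (h^2 + 5*h - 6)/(h - 2)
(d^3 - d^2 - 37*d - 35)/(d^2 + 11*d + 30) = (d^2 - 6*d - 7)/(d + 6)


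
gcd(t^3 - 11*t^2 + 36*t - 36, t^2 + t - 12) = t - 3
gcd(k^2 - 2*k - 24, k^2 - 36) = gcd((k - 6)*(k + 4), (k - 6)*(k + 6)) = k - 6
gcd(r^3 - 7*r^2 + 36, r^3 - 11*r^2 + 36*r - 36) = r^2 - 9*r + 18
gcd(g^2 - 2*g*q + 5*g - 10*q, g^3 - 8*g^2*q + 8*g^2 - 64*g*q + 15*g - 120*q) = g + 5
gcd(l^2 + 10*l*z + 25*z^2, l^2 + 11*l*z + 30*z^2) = l + 5*z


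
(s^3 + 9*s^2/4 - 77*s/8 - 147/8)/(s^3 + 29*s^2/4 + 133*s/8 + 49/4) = (s - 3)/(s + 2)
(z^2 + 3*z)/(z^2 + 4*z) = (z + 3)/(z + 4)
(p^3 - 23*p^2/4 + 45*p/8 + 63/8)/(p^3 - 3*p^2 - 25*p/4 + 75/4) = (8*p^2 - 22*p - 21)/(2*(4*p^2 - 25))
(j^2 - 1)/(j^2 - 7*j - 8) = (j - 1)/(j - 8)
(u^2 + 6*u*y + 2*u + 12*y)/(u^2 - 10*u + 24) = (u^2 + 6*u*y + 2*u + 12*y)/(u^2 - 10*u + 24)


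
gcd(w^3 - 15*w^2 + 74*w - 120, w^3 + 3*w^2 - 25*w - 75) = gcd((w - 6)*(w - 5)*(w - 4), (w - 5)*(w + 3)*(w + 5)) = w - 5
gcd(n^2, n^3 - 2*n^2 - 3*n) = n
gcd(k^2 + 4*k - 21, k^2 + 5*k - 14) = k + 7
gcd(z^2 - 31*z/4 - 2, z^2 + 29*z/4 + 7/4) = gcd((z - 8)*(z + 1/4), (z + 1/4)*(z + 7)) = z + 1/4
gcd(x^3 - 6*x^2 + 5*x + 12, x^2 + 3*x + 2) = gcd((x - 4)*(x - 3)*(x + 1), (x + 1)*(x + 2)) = x + 1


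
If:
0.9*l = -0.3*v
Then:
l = -0.333333333333333*v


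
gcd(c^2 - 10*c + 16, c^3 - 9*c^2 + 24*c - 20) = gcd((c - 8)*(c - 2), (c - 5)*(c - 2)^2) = c - 2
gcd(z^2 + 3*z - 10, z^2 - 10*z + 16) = z - 2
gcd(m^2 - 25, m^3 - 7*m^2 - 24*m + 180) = m + 5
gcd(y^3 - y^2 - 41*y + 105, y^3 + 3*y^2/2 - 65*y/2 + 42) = y + 7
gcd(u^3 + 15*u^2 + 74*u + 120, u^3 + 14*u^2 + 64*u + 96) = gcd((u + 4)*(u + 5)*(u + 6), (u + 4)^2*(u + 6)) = u^2 + 10*u + 24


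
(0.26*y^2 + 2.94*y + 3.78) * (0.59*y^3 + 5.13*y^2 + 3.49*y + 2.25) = 0.1534*y^5 + 3.0684*y^4 + 18.2198*y^3 + 30.237*y^2 + 19.8072*y + 8.505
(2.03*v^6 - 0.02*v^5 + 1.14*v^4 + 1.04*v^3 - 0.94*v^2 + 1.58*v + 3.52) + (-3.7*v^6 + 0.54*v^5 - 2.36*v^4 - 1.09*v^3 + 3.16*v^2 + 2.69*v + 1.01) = -1.67*v^6 + 0.52*v^5 - 1.22*v^4 - 0.05*v^3 + 2.22*v^2 + 4.27*v + 4.53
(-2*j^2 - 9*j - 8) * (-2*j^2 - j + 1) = 4*j^4 + 20*j^3 + 23*j^2 - j - 8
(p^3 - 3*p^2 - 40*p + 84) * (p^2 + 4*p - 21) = p^5 + p^4 - 73*p^3 - 13*p^2 + 1176*p - 1764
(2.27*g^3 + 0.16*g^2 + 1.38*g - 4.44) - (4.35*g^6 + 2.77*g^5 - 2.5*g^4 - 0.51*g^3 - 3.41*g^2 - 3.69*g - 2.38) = -4.35*g^6 - 2.77*g^5 + 2.5*g^4 + 2.78*g^3 + 3.57*g^2 + 5.07*g - 2.06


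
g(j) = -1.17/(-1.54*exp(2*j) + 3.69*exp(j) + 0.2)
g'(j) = -1.17*(3.08*exp(2*j) - 3.69*exp(j))/(-1.54*exp(2*j) + 3.69*exp(j) + 0.2)^2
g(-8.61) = -5.83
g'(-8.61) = 0.02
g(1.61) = 0.06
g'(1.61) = -0.17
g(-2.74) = -2.71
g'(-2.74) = 1.41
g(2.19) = 0.01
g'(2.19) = -0.03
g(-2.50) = -2.38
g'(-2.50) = 1.36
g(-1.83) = -1.56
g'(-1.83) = 1.06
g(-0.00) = -0.50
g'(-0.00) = 0.13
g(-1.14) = -0.96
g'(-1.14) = 0.68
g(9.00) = 0.00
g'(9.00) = 0.00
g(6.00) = 0.00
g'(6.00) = 0.00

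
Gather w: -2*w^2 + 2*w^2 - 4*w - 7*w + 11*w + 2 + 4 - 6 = 0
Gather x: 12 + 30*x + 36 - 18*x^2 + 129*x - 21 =-18*x^2 + 159*x + 27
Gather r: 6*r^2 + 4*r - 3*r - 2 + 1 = 6*r^2 + r - 1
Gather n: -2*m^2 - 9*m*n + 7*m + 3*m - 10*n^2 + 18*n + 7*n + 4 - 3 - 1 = -2*m^2 + 10*m - 10*n^2 + n*(25 - 9*m)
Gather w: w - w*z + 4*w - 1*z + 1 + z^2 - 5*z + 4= w*(5 - z) + z^2 - 6*z + 5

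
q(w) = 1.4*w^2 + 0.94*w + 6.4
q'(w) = 2.8*w + 0.94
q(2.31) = 16.04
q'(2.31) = 7.41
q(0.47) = 7.15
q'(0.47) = 2.26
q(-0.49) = 6.28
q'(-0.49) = -0.43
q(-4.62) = 31.94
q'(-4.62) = -12.00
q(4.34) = 36.85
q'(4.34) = 13.09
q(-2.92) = 15.59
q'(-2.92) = -7.24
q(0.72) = 7.80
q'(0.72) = 2.96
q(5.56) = 54.91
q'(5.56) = 16.51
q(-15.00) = 307.30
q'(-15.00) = -41.06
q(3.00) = 21.82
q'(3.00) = 9.34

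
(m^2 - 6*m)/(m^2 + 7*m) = (m - 6)/(m + 7)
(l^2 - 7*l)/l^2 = (l - 7)/l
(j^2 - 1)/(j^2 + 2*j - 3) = (j + 1)/(j + 3)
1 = 1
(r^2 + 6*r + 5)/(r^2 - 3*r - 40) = (r + 1)/(r - 8)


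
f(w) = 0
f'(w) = 0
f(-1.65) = 0.00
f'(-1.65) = 0.00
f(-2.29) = 0.00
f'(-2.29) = 0.00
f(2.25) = 0.00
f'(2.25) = 0.00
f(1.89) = 0.00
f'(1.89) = 0.00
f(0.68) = 0.00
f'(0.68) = 0.00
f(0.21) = 0.00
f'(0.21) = 0.00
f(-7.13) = 0.00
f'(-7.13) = 0.00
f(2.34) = 0.00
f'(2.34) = 0.00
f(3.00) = 0.00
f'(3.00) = 0.00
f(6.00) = 0.00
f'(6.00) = 0.00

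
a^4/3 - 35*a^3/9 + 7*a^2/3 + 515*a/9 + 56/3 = (a/3 + 1)*(a - 8)*(a - 7)*(a + 1/3)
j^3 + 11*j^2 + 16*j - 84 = (j - 2)*(j + 6)*(j + 7)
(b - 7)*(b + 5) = b^2 - 2*b - 35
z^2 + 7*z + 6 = (z + 1)*(z + 6)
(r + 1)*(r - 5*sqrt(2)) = r^2 - 5*sqrt(2)*r + r - 5*sqrt(2)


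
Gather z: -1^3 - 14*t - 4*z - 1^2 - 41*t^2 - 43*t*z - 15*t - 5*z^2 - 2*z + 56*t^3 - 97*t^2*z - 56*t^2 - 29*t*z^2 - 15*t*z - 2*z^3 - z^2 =56*t^3 - 97*t^2 - 29*t - 2*z^3 + z^2*(-29*t - 6) + z*(-97*t^2 - 58*t - 6) - 2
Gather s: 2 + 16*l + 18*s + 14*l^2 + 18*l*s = 14*l^2 + 16*l + s*(18*l + 18) + 2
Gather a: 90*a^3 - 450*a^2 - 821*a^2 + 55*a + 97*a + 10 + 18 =90*a^3 - 1271*a^2 + 152*a + 28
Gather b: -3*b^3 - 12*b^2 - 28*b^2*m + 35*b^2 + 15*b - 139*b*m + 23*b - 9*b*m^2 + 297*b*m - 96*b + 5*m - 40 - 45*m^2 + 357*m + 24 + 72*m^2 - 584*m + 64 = -3*b^3 + b^2*(23 - 28*m) + b*(-9*m^2 + 158*m - 58) + 27*m^2 - 222*m + 48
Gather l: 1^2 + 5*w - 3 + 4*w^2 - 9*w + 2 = 4*w^2 - 4*w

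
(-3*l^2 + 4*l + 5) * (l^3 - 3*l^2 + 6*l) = -3*l^5 + 13*l^4 - 25*l^3 + 9*l^2 + 30*l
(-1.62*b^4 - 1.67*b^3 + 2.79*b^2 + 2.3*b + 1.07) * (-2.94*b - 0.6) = 4.7628*b^5 + 5.8818*b^4 - 7.2006*b^3 - 8.436*b^2 - 4.5258*b - 0.642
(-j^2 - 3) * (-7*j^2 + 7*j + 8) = 7*j^4 - 7*j^3 + 13*j^2 - 21*j - 24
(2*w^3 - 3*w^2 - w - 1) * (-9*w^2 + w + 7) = -18*w^5 + 29*w^4 + 20*w^3 - 13*w^2 - 8*w - 7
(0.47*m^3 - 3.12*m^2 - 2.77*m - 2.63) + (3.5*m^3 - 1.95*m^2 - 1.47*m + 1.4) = 3.97*m^3 - 5.07*m^2 - 4.24*m - 1.23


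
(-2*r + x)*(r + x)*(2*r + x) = -4*r^3 - 4*r^2*x + r*x^2 + x^3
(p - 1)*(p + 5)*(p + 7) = p^3 + 11*p^2 + 23*p - 35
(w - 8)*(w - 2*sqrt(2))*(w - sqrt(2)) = w^3 - 8*w^2 - 3*sqrt(2)*w^2 + 4*w + 24*sqrt(2)*w - 32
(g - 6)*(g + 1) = g^2 - 5*g - 6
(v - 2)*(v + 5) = v^2 + 3*v - 10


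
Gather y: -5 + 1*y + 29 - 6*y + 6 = 30 - 5*y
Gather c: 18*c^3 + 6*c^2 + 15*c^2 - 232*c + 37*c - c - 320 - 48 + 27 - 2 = 18*c^3 + 21*c^2 - 196*c - 343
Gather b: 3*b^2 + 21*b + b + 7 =3*b^2 + 22*b + 7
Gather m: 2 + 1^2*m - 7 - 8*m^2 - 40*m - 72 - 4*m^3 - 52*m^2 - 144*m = -4*m^3 - 60*m^2 - 183*m - 77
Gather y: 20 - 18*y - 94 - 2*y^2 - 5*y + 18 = -2*y^2 - 23*y - 56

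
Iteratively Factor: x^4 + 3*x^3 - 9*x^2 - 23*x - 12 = (x + 1)*(x^3 + 2*x^2 - 11*x - 12) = (x - 3)*(x + 1)*(x^2 + 5*x + 4) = (x - 3)*(x + 1)^2*(x + 4)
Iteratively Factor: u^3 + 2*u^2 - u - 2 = (u - 1)*(u^2 + 3*u + 2) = (u - 1)*(u + 2)*(u + 1)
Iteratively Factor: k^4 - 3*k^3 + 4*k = (k - 2)*(k^3 - k^2 - 2*k) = k*(k - 2)*(k^2 - k - 2) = k*(k - 2)*(k + 1)*(k - 2)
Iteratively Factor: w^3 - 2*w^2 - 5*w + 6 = (w - 3)*(w^2 + w - 2) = (w - 3)*(w + 2)*(w - 1)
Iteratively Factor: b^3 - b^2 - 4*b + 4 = (b - 1)*(b^2 - 4) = (b - 2)*(b - 1)*(b + 2)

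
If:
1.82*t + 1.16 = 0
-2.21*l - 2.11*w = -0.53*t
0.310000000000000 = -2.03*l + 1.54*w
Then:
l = -0.15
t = -0.64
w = -0.00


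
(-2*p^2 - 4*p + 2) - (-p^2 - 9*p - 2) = -p^2 + 5*p + 4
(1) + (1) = 2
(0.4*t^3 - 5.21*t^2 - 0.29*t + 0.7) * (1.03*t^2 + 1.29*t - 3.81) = 0.412*t^5 - 4.8503*t^4 - 8.5436*t^3 + 20.197*t^2 + 2.0079*t - 2.667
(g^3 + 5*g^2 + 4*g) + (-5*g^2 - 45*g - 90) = g^3 - 41*g - 90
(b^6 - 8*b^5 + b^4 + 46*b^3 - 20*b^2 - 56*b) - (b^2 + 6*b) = b^6 - 8*b^5 + b^4 + 46*b^3 - 21*b^2 - 62*b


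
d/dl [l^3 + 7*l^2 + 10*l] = 3*l^2 + 14*l + 10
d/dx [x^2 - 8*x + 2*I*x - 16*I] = 2*x - 8 + 2*I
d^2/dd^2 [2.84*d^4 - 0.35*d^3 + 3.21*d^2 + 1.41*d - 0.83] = 34.08*d^2 - 2.1*d + 6.42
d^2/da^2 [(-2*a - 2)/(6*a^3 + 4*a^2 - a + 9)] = 4*(-(a + 1)*(18*a^2 + 8*a - 1)^2 + (18*a^2 + 8*a + 2*(a + 1)*(9*a + 2) - 1)*(6*a^3 + 4*a^2 - a + 9))/(6*a^3 + 4*a^2 - a + 9)^3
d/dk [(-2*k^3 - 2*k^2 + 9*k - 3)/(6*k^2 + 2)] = (-6*k^4 - 33*k^2 + 14*k + 9)/(2*(9*k^4 + 6*k^2 + 1))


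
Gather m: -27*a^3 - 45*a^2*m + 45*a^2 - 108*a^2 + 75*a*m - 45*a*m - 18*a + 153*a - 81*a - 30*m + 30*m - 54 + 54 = -27*a^3 - 63*a^2 + 54*a + m*(-45*a^2 + 30*a)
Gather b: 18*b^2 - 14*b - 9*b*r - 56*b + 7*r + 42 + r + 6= 18*b^2 + b*(-9*r - 70) + 8*r + 48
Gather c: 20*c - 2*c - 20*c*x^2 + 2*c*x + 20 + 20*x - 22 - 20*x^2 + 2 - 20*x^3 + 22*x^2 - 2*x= c*(-20*x^2 + 2*x + 18) - 20*x^3 + 2*x^2 + 18*x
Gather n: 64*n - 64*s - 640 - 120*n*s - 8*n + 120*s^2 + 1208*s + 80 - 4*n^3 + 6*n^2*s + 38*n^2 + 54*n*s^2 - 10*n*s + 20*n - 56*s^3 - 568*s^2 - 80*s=-4*n^3 + n^2*(6*s + 38) + n*(54*s^2 - 130*s + 76) - 56*s^3 - 448*s^2 + 1064*s - 560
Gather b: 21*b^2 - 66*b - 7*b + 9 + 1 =21*b^2 - 73*b + 10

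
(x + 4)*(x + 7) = x^2 + 11*x + 28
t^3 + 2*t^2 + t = t*(t + 1)^2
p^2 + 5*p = p*(p + 5)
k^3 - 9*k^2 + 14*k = k*(k - 7)*(k - 2)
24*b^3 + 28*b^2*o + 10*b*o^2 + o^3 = (2*b + o)^2*(6*b + o)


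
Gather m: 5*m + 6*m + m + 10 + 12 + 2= 12*m + 24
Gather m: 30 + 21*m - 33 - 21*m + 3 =0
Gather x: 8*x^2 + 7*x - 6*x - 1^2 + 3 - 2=8*x^2 + x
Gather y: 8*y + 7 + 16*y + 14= 24*y + 21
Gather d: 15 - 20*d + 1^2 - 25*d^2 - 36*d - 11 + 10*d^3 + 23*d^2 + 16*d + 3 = 10*d^3 - 2*d^2 - 40*d + 8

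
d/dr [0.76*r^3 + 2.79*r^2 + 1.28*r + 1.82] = 2.28*r^2 + 5.58*r + 1.28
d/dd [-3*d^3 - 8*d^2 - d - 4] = -9*d^2 - 16*d - 1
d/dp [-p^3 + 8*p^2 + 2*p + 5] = -3*p^2 + 16*p + 2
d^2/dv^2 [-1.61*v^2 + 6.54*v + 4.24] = -3.22000000000000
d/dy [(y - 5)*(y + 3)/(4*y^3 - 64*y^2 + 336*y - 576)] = (-y^3 - 2*y^2 + 85*y - 258)/(4*(y^5 - 26*y^4 + 268*y^3 - 1368*y^2 + 3456*y - 3456))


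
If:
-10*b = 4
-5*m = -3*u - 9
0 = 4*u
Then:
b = -2/5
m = 9/5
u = 0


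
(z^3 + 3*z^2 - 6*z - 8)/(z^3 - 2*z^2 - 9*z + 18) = (z^2 + 5*z + 4)/(z^2 - 9)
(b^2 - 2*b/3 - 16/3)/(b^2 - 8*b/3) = (b + 2)/b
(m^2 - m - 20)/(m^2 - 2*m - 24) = (m - 5)/(m - 6)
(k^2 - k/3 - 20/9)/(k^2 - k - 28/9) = (3*k - 5)/(3*k - 7)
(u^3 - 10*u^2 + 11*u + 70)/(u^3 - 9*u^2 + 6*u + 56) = (u - 5)/(u - 4)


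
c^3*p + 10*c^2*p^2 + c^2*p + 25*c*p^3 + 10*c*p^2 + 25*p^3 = (c + 5*p)^2*(c*p + p)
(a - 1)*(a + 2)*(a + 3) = a^3 + 4*a^2 + a - 6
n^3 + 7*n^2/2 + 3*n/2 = n*(n + 1/2)*(n + 3)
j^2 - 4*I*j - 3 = (j - 3*I)*(j - I)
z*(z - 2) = z^2 - 2*z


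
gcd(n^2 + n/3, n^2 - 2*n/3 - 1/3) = n + 1/3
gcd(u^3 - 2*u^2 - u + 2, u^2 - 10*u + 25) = 1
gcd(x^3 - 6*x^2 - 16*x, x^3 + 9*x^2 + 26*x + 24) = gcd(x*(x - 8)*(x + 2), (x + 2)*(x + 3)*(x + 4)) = x + 2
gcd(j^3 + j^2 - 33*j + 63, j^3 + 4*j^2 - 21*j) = j^2 + 4*j - 21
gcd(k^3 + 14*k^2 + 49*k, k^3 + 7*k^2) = k^2 + 7*k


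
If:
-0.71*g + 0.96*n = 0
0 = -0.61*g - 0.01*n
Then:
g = 0.00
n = 0.00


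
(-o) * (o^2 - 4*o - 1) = -o^3 + 4*o^2 + o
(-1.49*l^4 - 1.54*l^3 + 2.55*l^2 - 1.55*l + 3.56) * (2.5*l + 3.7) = -3.725*l^5 - 9.363*l^4 + 0.677*l^3 + 5.56*l^2 + 3.165*l + 13.172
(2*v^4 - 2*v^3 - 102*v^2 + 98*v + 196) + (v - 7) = 2*v^4 - 2*v^3 - 102*v^2 + 99*v + 189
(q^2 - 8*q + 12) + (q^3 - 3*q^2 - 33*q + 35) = q^3 - 2*q^2 - 41*q + 47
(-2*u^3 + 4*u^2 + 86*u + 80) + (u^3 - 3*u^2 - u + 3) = -u^3 + u^2 + 85*u + 83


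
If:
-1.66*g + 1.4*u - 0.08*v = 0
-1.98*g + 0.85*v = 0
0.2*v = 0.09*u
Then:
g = 0.00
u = 0.00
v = 0.00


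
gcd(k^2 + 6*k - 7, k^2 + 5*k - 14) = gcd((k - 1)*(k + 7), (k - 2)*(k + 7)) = k + 7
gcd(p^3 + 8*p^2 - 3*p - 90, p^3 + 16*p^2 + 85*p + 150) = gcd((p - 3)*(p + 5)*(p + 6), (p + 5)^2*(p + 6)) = p^2 + 11*p + 30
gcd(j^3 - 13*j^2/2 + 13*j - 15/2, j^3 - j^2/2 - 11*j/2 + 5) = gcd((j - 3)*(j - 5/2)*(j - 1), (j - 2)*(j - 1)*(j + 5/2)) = j - 1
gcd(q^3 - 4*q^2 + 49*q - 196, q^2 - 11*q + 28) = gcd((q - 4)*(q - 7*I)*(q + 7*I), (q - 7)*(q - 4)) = q - 4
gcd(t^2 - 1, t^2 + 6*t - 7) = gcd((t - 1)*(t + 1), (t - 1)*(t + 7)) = t - 1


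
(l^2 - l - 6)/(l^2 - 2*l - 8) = (l - 3)/(l - 4)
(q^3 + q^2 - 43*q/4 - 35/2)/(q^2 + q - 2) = (q^2 - q - 35/4)/(q - 1)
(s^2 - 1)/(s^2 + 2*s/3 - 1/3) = 3*(s - 1)/(3*s - 1)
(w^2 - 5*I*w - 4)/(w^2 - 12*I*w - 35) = (-w^2 + 5*I*w + 4)/(-w^2 + 12*I*w + 35)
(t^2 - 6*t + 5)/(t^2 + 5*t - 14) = (t^2 - 6*t + 5)/(t^2 + 5*t - 14)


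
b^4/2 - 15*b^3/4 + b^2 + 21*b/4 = b*(b/2 + 1/2)*(b - 7)*(b - 3/2)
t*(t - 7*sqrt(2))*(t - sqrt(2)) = t^3 - 8*sqrt(2)*t^2 + 14*t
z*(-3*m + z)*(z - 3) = -3*m*z^2 + 9*m*z + z^3 - 3*z^2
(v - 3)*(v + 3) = v^2 - 9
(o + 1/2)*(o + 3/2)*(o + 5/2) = o^3 + 9*o^2/2 + 23*o/4 + 15/8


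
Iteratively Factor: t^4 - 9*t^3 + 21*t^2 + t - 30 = (t - 5)*(t^3 - 4*t^2 + t + 6) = (t - 5)*(t - 2)*(t^2 - 2*t - 3) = (t - 5)*(t - 3)*(t - 2)*(t + 1)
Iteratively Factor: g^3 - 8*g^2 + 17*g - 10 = (g - 1)*(g^2 - 7*g + 10) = (g - 5)*(g - 1)*(g - 2)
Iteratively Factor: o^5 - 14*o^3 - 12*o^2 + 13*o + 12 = (o - 4)*(o^4 + 4*o^3 + 2*o^2 - 4*o - 3) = (o - 4)*(o + 1)*(o^3 + 3*o^2 - o - 3) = (o - 4)*(o + 1)*(o + 3)*(o^2 - 1) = (o - 4)*(o + 1)^2*(o + 3)*(o - 1)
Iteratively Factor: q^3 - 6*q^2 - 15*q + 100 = (q + 4)*(q^2 - 10*q + 25) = (q - 5)*(q + 4)*(q - 5)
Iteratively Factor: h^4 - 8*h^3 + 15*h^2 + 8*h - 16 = (h - 4)*(h^3 - 4*h^2 - h + 4) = (h - 4)*(h - 1)*(h^2 - 3*h - 4) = (h - 4)^2*(h - 1)*(h + 1)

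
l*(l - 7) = l^2 - 7*l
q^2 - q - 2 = (q - 2)*(q + 1)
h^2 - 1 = (h - 1)*(h + 1)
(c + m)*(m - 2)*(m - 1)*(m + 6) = c*m^3 + 3*c*m^2 - 16*c*m + 12*c + m^4 + 3*m^3 - 16*m^2 + 12*m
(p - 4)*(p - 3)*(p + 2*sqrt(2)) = p^3 - 7*p^2 + 2*sqrt(2)*p^2 - 14*sqrt(2)*p + 12*p + 24*sqrt(2)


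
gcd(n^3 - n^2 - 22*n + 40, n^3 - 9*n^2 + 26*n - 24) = n^2 - 6*n + 8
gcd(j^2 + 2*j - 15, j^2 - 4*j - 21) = 1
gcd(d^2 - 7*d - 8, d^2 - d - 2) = d + 1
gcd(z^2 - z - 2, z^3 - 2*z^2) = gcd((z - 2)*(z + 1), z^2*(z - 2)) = z - 2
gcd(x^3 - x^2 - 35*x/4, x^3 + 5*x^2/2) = x^2 + 5*x/2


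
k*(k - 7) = k^2 - 7*k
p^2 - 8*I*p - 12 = (p - 6*I)*(p - 2*I)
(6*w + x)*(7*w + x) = 42*w^2 + 13*w*x + x^2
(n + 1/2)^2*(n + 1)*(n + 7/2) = n^4 + 11*n^3/2 + 33*n^2/4 + 37*n/8 + 7/8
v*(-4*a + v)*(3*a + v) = -12*a^2*v - a*v^2 + v^3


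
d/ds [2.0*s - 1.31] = 2.00000000000000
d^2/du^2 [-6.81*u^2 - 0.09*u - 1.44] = -13.6200000000000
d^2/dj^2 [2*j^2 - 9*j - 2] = 4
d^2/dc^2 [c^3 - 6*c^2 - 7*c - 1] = 6*c - 12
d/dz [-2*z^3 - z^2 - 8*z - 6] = -6*z^2 - 2*z - 8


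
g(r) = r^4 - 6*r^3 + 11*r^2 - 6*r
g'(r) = 4*r^3 - 18*r^2 + 22*r - 6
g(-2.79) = 293.26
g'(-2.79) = -294.36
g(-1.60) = 68.89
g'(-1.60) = -103.66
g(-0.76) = 13.88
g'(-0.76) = -34.87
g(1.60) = 0.54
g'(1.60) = -0.50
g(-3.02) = 366.89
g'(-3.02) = -346.78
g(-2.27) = 167.04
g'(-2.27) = -195.48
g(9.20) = 3367.64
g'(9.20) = 1787.63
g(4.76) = 86.94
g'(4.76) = 122.28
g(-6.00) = 3024.00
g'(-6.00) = -1650.00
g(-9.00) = 11880.00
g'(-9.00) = -4578.00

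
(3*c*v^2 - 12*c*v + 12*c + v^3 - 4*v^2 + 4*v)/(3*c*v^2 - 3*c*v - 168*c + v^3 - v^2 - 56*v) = (v^2 - 4*v + 4)/(v^2 - v - 56)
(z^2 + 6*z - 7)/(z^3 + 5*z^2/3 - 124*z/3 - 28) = 3*(z - 1)/(3*z^2 - 16*z - 12)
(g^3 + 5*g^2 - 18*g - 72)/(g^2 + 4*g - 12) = (g^2 - g - 12)/(g - 2)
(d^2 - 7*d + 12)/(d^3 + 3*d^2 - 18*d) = (d - 4)/(d*(d + 6))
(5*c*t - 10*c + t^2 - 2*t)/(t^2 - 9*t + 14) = (5*c + t)/(t - 7)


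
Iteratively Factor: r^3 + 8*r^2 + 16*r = (r + 4)*(r^2 + 4*r) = (r + 4)^2*(r)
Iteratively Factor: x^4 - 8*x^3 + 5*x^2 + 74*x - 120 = (x - 4)*(x^3 - 4*x^2 - 11*x + 30) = (x - 4)*(x + 3)*(x^2 - 7*x + 10) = (x - 5)*(x - 4)*(x + 3)*(x - 2)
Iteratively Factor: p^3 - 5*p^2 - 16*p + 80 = (p - 5)*(p^2 - 16) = (p - 5)*(p - 4)*(p + 4)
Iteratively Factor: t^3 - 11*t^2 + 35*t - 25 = (t - 5)*(t^2 - 6*t + 5) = (t - 5)*(t - 1)*(t - 5)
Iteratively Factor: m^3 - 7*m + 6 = (m + 3)*(m^2 - 3*m + 2) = (m - 2)*(m + 3)*(m - 1)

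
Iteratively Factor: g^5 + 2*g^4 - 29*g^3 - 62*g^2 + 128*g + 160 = (g + 4)*(g^4 - 2*g^3 - 21*g^2 + 22*g + 40) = (g + 4)^2*(g^3 - 6*g^2 + 3*g + 10) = (g + 1)*(g + 4)^2*(g^2 - 7*g + 10) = (g - 2)*(g + 1)*(g + 4)^2*(g - 5)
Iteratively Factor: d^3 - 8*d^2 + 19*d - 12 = (d - 1)*(d^2 - 7*d + 12) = (d - 4)*(d - 1)*(d - 3)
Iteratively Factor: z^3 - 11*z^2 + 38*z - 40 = (z - 5)*(z^2 - 6*z + 8) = (z - 5)*(z - 4)*(z - 2)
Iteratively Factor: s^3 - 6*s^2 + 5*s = (s)*(s^2 - 6*s + 5) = s*(s - 5)*(s - 1)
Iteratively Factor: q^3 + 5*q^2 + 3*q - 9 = (q - 1)*(q^2 + 6*q + 9) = (q - 1)*(q + 3)*(q + 3)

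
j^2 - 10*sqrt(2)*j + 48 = (j - 6*sqrt(2))*(j - 4*sqrt(2))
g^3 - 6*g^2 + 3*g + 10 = (g - 5)*(g - 2)*(g + 1)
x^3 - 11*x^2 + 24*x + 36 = (x - 6)^2*(x + 1)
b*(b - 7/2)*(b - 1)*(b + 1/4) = b^4 - 17*b^3/4 + 19*b^2/8 + 7*b/8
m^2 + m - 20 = (m - 4)*(m + 5)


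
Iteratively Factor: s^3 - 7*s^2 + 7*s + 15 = (s + 1)*(s^2 - 8*s + 15) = (s - 5)*(s + 1)*(s - 3)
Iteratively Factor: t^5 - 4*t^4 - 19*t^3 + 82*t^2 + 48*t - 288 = (t + 4)*(t^4 - 8*t^3 + 13*t^2 + 30*t - 72) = (t + 2)*(t + 4)*(t^3 - 10*t^2 + 33*t - 36) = (t - 4)*(t + 2)*(t + 4)*(t^2 - 6*t + 9) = (t - 4)*(t - 3)*(t + 2)*(t + 4)*(t - 3)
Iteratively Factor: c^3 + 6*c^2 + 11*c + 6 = (c + 3)*(c^2 + 3*c + 2) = (c + 2)*(c + 3)*(c + 1)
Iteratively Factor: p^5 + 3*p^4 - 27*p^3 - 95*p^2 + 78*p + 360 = (p - 5)*(p^4 + 8*p^3 + 13*p^2 - 30*p - 72) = (p - 5)*(p + 4)*(p^3 + 4*p^2 - 3*p - 18) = (p - 5)*(p + 3)*(p + 4)*(p^2 + p - 6) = (p - 5)*(p - 2)*(p + 3)*(p + 4)*(p + 3)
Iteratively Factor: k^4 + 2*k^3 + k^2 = (k + 1)*(k^3 + k^2) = k*(k + 1)*(k^2 + k) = k^2*(k + 1)*(k + 1)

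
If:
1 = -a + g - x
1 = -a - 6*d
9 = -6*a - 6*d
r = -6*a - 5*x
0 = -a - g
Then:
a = -8/5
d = 1/10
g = 8/5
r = -7/5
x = 11/5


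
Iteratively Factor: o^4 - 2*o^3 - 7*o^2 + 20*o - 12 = (o + 3)*(o^3 - 5*o^2 + 8*o - 4) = (o - 2)*(o + 3)*(o^2 - 3*o + 2) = (o - 2)*(o - 1)*(o + 3)*(o - 2)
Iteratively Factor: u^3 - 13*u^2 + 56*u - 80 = (u - 4)*(u^2 - 9*u + 20) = (u - 4)^2*(u - 5)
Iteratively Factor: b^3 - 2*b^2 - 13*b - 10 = (b + 2)*(b^2 - 4*b - 5) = (b - 5)*(b + 2)*(b + 1)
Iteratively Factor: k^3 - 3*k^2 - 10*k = (k)*(k^2 - 3*k - 10) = k*(k + 2)*(k - 5)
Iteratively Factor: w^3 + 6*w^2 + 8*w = (w + 4)*(w^2 + 2*w) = w*(w + 4)*(w + 2)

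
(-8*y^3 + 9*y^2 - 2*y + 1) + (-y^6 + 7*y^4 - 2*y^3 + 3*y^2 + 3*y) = -y^6 + 7*y^4 - 10*y^3 + 12*y^2 + y + 1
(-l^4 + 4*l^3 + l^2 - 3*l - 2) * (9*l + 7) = -9*l^5 + 29*l^4 + 37*l^3 - 20*l^2 - 39*l - 14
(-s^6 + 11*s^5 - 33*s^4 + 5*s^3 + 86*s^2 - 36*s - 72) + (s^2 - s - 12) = -s^6 + 11*s^5 - 33*s^4 + 5*s^3 + 87*s^2 - 37*s - 84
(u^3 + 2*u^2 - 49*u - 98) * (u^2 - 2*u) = u^5 - 53*u^3 + 196*u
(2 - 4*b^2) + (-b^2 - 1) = 1 - 5*b^2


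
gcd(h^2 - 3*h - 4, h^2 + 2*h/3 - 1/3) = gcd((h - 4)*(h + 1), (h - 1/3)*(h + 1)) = h + 1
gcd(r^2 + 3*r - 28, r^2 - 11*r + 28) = r - 4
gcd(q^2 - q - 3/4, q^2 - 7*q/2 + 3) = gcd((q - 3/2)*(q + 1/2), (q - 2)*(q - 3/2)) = q - 3/2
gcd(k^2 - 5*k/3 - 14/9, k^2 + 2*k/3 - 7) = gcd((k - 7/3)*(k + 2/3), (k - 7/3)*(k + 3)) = k - 7/3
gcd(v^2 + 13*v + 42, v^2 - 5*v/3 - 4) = 1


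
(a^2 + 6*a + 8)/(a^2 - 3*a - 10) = (a + 4)/(a - 5)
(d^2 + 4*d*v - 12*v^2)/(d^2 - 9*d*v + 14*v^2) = (-d - 6*v)/(-d + 7*v)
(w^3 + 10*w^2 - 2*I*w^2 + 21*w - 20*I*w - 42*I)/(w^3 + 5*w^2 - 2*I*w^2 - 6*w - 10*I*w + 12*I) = (w^2 + 10*w + 21)/(w^2 + 5*w - 6)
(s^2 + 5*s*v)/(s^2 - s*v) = (s + 5*v)/(s - v)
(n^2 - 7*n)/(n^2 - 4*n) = (n - 7)/(n - 4)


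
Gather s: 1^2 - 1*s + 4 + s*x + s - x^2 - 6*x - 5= s*x - x^2 - 6*x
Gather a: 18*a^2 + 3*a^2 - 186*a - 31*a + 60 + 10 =21*a^2 - 217*a + 70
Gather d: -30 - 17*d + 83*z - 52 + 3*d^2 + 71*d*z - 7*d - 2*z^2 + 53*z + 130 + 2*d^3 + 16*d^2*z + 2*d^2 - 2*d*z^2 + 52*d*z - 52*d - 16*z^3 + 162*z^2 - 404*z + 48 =2*d^3 + d^2*(16*z + 5) + d*(-2*z^2 + 123*z - 76) - 16*z^3 + 160*z^2 - 268*z + 96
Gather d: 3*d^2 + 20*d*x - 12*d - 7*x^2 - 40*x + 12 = 3*d^2 + d*(20*x - 12) - 7*x^2 - 40*x + 12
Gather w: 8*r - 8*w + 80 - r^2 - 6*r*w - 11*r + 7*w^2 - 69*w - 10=-r^2 - 3*r + 7*w^2 + w*(-6*r - 77) + 70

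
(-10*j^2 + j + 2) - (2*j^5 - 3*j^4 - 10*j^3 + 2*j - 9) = -2*j^5 + 3*j^4 + 10*j^3 - 10*j^2 - j + 11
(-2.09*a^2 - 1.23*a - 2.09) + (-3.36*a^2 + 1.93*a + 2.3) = -5.45*a^2 + 0.7*a + 0.21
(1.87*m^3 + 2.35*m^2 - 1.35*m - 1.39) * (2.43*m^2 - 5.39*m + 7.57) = 4.5441*m^5 - 4.3688*m^4 - 1.7911*m^3 + 21.6883*m^2 - 2.7274*m - 10.5223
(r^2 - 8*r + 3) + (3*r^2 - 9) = 4*r^2 - 8*r - 6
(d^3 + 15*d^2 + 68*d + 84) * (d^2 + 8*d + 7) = d^5 + 23*d^4 + 195*d^3 + 733*d^2 + 1148*d + 588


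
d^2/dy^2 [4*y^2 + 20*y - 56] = 8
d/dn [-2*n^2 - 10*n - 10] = -4*n - 10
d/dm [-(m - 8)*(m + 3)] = 5 - 2*m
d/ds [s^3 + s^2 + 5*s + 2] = 3*s^2 + 2*s + 5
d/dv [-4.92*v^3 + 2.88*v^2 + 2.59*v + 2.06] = -14.76*v^2 + 5.76*v + 2.59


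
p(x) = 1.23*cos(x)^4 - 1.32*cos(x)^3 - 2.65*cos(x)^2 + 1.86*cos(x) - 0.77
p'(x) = -4.92*sin(x)*cos(x)^3 + 3.96*sin(x)*cos(x)^2 + 5.3*sin(x)*cos(x) - 1.86*sin(x)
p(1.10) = -0.54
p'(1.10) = 0.80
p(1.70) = -1.05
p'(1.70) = -2.45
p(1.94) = -1.70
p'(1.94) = -2.82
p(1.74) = -1.15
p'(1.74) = -2.58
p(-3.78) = -2.78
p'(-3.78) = -0.60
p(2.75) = -2.81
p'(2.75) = 0.19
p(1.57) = -0.77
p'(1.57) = -1.86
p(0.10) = -1.64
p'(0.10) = 0.25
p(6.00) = -1.55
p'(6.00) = -0.71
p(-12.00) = -1.26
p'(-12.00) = 1.33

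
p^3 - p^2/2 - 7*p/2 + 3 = (p - 3/2)*(p - 1)*(p + 2)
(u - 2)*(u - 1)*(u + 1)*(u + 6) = u^4 + 4*u^3 - 13*u^2 - 4*u + 12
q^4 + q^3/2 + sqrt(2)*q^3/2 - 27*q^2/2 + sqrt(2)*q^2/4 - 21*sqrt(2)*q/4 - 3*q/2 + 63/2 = (q - 3)*(q + 7/2)*(q - sqrt(2))*(q + 3*sqrt(2)/2)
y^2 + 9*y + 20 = (y + 4)*(y + 5)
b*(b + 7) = b^2 + 7*b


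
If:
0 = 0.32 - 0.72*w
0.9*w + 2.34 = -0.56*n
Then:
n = -4.89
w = 0.44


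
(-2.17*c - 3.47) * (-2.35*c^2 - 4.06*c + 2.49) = 5.0995*c^3 + 16.9647*c^2 + 8.6849*c - 8.6403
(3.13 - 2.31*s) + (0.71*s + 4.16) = 7.29 - 1.6*s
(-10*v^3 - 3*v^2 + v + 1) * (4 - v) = 10*v^4 - 37*v^3 - 13*v^2 + 3*v + 4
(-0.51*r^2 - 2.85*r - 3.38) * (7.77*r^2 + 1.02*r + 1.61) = -3.9627*r^4 - 22.6647*r^3 - 29.9907*r^2 - 8.0361*r - 5.4418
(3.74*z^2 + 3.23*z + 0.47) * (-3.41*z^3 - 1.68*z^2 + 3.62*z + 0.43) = -12.7534*z^5 - 17.2975*z^4 + 6.5097*z^3 + 12.5112*z^2 + 3.0903*z + 0.2021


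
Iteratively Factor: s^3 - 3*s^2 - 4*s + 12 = (s - 3)*(s^2 - 4) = (s - 3)*(s + 2)*(s - 2)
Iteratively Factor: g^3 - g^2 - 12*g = (g - 4)*(g^2 + 3*g) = (g - 4)*(g + 3)*(g)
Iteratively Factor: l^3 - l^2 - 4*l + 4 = (l - 1)*(l^2 - 4) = (l - 1)*(l + 2)*(l - 2)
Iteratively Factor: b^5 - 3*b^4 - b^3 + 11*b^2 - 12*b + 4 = (b - 2)*(b^4 - b^3 - 3*b^2 + 5*b - 2) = (b - 2)*(b - 1)*(b^3 - 3*b + 2) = (b - 2)*(b - 1)^2*(b^2 + b - 2) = (b - 2)*(b - 1)^3*(b + 2)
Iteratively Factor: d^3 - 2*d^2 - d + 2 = (d - 1)*(d^2 - d - 2) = (d - 1)*(d + 1)*(d - 2)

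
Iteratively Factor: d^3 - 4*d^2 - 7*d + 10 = (d + 2)*(d^2 - 6*d + 5) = (d - 5)*(d + 2)*(d - 1)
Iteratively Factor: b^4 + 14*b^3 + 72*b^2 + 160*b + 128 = (b + 4)*(b^3 + 10*b^2 + 32*b + 32) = (b + 4)^2*(b^2 + 6*b + 8) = (b + 4)^3*(b + 2)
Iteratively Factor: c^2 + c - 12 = (c - 3)*(c + 4)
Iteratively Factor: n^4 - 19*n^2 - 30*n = (n - 5)*(n^3 + 5*n^2 + 6*n) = n*(n - 5)*(n^2 + 5*n + 6) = n*(n - 5)*(n + 2)*(n + 3)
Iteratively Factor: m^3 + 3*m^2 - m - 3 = (m - 1)*(m^2 + 4*m + 3) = (m - 1)*(m + 1)*(m + 3)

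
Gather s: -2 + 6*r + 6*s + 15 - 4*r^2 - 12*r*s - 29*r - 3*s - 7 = -4*r^2 - 23*r + s*(3 - 12*r) + 6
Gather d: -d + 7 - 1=6 - d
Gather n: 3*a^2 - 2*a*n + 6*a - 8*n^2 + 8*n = 3*a^2 + 6*a - 8*n^2 + n*(8 - 2*a)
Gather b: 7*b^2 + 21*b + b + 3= 7*b^2 + 22*b + 3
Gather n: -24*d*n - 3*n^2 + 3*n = -3*n^2 + n*(3 - 24*d)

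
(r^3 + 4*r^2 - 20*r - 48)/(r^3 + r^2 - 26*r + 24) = (r + 2)/(r - 1)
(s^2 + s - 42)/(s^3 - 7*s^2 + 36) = (s + 7)/(s^2 - s - 6)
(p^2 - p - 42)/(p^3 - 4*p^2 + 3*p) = (p^2 - p - 42)/(p*(p^2 - 4*p + 3))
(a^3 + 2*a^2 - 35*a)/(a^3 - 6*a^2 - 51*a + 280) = a/(a - 8)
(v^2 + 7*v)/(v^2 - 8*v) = (v + 7)/(v - 8)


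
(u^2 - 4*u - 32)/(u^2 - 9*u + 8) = (u + 4)/(u - 1)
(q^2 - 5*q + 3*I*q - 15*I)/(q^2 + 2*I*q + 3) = (q - 5)/(q - I)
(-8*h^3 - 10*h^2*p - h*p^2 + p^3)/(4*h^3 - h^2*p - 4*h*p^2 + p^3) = (2*h + p)/(-h + p)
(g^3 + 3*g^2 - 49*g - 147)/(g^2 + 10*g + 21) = g - 7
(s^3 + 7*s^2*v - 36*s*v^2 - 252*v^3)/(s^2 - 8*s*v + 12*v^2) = (s^2 + 13*s*v + 42*v^2)/(s - 2*v)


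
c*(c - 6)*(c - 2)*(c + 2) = c^4 - 6*c^3 - 4*c^2 + 24*c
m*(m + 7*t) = m^2 + 7*m*t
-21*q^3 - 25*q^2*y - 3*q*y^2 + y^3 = (-7*q + y)*(q + y)*(3*q + y)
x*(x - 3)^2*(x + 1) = x^4 - 5*x^3 + 3*x^2 + 9*x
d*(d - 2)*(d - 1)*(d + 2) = d^4 - d^3 - 4*d^2 + 4*d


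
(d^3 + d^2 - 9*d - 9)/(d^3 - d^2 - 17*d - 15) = (d - 3)/(d - 5)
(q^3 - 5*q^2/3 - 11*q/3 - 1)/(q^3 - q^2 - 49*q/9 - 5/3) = 3*(q + 1)/(3*q + 5)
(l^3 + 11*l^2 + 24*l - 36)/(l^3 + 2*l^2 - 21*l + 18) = (l + 6)/(l - 3)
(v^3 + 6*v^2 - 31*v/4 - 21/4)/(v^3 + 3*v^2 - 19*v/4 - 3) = (v + 7)/(v + 4)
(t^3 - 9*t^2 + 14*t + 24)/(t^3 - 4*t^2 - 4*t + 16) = (t^2 - 5*t - 6)/(t^2 - 4)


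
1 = 1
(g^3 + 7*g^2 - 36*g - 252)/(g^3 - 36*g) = (g + 7)/g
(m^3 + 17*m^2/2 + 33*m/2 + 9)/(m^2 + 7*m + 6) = m + 3/2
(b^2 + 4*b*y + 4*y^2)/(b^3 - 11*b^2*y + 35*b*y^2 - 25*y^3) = (b^2 + 4*b*y + 4*y^2)/(b^3 - 11*b^2*y + 35*b*y^2 - 25*y^3)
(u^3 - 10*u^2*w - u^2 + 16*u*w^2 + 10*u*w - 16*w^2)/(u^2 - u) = u - 10*w + 16*w^2/u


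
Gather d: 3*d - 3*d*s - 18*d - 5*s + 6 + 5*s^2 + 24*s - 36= d*(-3*s - 15) + 5*s^2 + 19*s - 30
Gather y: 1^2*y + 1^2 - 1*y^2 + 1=-y^2 + y + 2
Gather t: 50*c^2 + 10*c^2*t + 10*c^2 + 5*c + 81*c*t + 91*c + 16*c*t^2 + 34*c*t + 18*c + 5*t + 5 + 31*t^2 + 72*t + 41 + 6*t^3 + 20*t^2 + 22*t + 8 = 60*c^2 + 114*c + 6*t^3 + t^2*(16*c + 51) + t*(10*c^2 + 115*c + 99) + 54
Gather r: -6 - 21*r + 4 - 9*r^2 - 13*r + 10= -9*r^2 - 34*r + 8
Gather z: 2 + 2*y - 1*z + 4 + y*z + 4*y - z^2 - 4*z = 6*y - z^2 + z*(y - 5) + 6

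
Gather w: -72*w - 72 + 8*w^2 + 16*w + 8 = 8*w^2 - 56*w - 64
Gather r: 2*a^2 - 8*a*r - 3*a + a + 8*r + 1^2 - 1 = 2*a^2 - 2*a + r*(8 - 8*a)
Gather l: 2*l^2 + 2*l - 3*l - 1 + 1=2*l^2 - l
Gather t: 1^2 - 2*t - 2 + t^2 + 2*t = t^2 - 1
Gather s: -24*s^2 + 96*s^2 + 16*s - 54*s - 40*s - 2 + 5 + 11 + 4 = 72*s^2 - 78*s + 18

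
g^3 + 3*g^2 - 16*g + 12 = (g - 2)*(g - 1)*(g + 6)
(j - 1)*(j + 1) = j^2 - 1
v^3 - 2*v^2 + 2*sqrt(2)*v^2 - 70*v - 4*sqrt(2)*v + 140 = (v - 2)*(v - 5*sqrt(2))*(v + 7*sqrt(2))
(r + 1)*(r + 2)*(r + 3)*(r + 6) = r^4 + 12*r^3 + 47*r^2 + 72*r + 36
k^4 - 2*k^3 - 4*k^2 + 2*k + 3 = (k - 3)*(k - 1)*(k + 1)^2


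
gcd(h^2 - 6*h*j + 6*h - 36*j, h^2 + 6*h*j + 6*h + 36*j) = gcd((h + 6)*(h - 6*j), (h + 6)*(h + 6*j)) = h + 6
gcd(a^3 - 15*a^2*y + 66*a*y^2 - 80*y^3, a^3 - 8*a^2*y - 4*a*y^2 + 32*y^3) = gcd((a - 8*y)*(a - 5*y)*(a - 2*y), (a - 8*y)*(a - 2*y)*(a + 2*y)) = a^2 - 10*a*y + 16*y^2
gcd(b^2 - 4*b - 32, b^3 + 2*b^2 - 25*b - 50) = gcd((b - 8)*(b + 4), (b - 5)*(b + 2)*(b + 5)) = 1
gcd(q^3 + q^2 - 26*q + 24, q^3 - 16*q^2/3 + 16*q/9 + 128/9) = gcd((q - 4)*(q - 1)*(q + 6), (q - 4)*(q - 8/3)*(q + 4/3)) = q - 4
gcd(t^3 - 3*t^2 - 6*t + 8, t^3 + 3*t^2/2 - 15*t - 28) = t^2 - 2*t - 8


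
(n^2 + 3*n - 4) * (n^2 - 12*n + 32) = n^4 - 9*n^3 - 8*n^2 + 144*n - 128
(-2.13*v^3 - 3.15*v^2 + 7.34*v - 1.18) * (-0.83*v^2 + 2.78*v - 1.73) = 1.7679*v^5 - 3.3069*v^4 - 11.1643*v^3 + 26.8341*v^2 - 15.9786*v + 2.0414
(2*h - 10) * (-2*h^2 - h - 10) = -4*h^3 + 18*h^2 - 10*h + 100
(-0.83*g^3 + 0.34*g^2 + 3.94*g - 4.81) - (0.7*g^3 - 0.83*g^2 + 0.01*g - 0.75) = -1.53*g^3 + 1.17*g^2 + 3.93*g - 4.06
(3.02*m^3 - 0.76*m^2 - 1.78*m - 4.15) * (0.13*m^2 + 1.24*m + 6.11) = 0.3926*m^5 + 3.646*m^4 + 17.2784*m^3 - 7.3903*m^2 - 16.0218*m - 25.3565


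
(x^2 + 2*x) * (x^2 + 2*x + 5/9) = x^4 + 4*x^3 + 41*x^2/9 + 10*x/9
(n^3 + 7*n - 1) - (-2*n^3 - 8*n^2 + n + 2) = 3*n^3 + 8*n^2 + 6*n - 3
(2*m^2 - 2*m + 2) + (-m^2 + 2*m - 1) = m^2 + 1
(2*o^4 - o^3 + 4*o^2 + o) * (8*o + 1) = 16*o^5 - 6*o^4 + 31*o^3 + 12*o^2 + o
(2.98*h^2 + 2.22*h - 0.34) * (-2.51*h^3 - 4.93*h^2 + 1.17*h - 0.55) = -7.4798*h^5 - 20.2636*h^4 - 6.6046*h^3 + 2.6346*h^2 - 1.6188*h + 0.187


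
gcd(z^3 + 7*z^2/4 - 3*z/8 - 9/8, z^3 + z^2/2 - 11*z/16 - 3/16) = z^2 + z/4 - 3/4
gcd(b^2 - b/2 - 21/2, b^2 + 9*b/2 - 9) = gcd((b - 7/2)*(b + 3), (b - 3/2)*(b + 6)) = 1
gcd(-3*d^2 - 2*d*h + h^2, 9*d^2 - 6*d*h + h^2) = 3*d - h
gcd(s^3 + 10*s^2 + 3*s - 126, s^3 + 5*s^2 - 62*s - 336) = s^2 + 13*s + 42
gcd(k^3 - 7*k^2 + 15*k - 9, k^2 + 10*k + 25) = 1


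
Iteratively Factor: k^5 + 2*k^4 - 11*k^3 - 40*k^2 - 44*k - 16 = (k + 1)*(k^4 + k^3 - 12*k^2 - 28*k - 16) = (k - 4)*(k + 1)*(k^3 + 5*k^2 + 8*k + 4) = (k - 4)*(k + 1)*(k + 2)*(k^2 + 3*k + 2) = (k - 4)*(k + 1)*(k + 2)^2*(k + 1)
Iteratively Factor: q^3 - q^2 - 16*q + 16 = (q - 1)*(q^2 - 16) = (q - 4)*(q - 1)*(q + 4)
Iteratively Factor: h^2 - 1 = (h + 1)*(h - 1)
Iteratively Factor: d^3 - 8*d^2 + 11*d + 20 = (d + 1)*(d^2 - 9*d + 20) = (d - 5)*(d + 1)*(d - 4)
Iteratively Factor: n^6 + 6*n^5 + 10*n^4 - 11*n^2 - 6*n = (n + 3)*(n^5 + 3*n^4 + n^3 - 3*n^2 - 2*n) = (n + 1)*(n + 3)*(n^4 + 2*n^3 - n^2 - 2*n) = (n + 1)*(n + 2)*(n + 3)*(n^3 - n) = (n - 1)*(n + 1)*(n + 2)*(n + 3)*(n^2 + n) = n*(n - 1)*(n + 1)*(n + 2)*(n + 3)*(n + 1)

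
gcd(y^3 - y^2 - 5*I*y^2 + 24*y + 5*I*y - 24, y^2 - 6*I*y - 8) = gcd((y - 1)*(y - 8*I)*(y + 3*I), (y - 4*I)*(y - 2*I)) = 1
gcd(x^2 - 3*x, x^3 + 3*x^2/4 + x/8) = x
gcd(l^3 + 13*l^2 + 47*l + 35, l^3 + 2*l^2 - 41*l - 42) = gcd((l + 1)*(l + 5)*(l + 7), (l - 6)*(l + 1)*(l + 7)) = l^2 + 8*l + 7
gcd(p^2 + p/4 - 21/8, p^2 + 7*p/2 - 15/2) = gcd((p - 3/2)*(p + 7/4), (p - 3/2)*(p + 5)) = p - 3/2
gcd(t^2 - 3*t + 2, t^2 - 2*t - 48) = 1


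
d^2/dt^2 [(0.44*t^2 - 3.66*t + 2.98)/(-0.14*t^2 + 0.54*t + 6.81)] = (1.38777878078145e-17*t^4 + 0.076944*t^3 - 2.867424*t^2 + 22.288392*t - 75.149736)/(0.002744*t^6 - 0.031752*t^5 - 0.277956*t^4 + 2.931552*t^3 + 13.520574*t^2 - 75.129282*t - 315.821241)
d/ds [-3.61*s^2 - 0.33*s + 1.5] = -7.22*s - 0.33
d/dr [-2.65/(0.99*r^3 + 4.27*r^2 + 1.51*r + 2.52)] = (7.8705*r^2 + 22.631*r + 4.0015)/(0.99*r^3 + 4.27*r^2 + 1.51*r + 2.52)^2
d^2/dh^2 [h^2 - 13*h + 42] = 2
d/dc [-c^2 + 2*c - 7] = 2 - 2*c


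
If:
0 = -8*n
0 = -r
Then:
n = 0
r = 0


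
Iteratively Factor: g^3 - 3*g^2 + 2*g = (g)*(g^2 - 3*g + 2) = g*(g - 2)*(g - 1)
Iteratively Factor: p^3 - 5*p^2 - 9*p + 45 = (p - 5)*(p^2 - 9) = (p - 5)*(p + 3)*(p - 3)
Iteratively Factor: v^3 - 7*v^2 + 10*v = (v - 5)*(v^2 - 2*v) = v*(v - 5)*(v - 2)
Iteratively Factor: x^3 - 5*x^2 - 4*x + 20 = (x - 2)*(x^2 - 3*x - 10) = (x - 2)*(x + 2)*(x - 5)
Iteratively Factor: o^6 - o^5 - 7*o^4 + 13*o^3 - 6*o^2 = (o - 1)*(o^5 - 7*o^3 + 6*o^2) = o*(o - 1)*(o^4 - 7*o^2 + 6*o) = o*(o - 1)^2*(o^3 + o^2 - 6*o) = o*(o - 2)*(o - 1)^2*(o^2 + 3*o) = o*(o - 2)*(o - 1)^2*(o + 3)*(o)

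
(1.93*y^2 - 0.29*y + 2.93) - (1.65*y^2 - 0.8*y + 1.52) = 0.28*y^2 + 0.51*y + 1.41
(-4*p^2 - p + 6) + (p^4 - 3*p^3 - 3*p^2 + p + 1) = p^4 - 3*p^3 - 7*p^2 + 7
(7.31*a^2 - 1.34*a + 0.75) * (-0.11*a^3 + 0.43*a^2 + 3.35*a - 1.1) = -0.8041*a^5 + 3.2907*a^4 + 23.8298*a^3 - 12.2075*a^2 + 3.9865*a - 0.825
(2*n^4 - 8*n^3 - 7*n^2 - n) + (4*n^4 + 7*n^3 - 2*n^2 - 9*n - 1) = 6*n^4 - n^3 - 9*n^2 - 10*n - 1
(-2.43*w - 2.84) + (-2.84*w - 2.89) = -5.27*w - 5.73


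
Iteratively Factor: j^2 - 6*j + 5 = (j - 5)*(j - 1)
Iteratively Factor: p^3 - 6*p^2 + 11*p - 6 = (p - 2)*(p^2 - 4*p + 3) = (p - 3)*(p - 2)*(p - 1)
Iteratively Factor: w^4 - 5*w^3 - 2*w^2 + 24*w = (w)*(w^3 - 5*w^2 - 2*w + 24) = w*(w + 2)*(w^2 - 7*w + 12) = w*(w - 4)*(w + 2)*(w - 3)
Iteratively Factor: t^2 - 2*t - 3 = (t + 1)*(t - 3)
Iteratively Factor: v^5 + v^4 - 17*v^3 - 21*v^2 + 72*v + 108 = (v + 2)*(v^4 - v^3 - 15*v^2 + 9*v + 54) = (v - 3)*(v + 2)*(v^3 + 2*v^2 - 9*v - 18) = (v - 3)*(v + 2)^2*(v^2 - 9) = (v - 3)^2*(v + 2)^2*(v + 3)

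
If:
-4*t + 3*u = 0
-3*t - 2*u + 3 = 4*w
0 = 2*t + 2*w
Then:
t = 9/5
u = 12/5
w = -9/5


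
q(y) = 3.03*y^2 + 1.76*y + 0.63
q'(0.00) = 1.76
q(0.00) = 0.63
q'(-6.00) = -34.60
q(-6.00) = 99.15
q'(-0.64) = -2.12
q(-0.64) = 0.74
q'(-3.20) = -17.63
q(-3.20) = 26.03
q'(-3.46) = -19.21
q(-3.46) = 30.81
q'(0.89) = 7.15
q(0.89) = 4.60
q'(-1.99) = -10.30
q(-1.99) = 9.13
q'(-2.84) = -15.45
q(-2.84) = 20.07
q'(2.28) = 15.58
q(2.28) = 20.39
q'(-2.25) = -11.88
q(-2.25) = 12.01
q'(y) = 6.06*y + 1.76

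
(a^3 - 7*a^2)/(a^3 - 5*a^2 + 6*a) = a*(a - 7)/(a^2 - 5*a + 6)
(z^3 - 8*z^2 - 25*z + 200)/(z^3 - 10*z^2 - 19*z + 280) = (z - 5)/(z - 7)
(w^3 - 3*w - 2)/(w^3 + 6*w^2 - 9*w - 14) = (w + 1)/(w + 7)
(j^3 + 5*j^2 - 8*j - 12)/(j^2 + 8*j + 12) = (j^2 - j - 2)/(j + 2)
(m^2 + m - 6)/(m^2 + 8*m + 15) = (m - 2)/(m + 5)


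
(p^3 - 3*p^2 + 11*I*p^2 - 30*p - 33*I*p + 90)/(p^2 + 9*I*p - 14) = (p^3 + p^2*(-3 + 11*I) + p*(-30 - 33*I) + 90)/(p^2 + 9*I*p - 14)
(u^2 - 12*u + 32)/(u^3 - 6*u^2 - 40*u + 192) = 1/(u + 6)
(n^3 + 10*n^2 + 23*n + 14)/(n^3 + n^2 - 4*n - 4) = (n + 7)/(n - 2)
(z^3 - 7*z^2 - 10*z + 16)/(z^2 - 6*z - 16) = z - 1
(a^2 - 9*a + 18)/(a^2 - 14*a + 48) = (a - 3)/(a - 8)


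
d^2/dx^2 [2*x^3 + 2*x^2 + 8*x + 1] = 12*x + 4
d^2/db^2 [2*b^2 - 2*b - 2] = 4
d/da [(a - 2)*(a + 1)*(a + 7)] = 3*a^2 + 12*a - 9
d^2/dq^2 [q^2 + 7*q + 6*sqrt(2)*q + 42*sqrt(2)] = 2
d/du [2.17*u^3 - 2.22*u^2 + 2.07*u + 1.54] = 6.51*u^2 - 4.44*u + 2.07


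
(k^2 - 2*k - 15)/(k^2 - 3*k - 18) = (k - 5)/(k - 6)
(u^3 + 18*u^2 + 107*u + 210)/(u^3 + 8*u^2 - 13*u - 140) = (u + 6)/(u - 4)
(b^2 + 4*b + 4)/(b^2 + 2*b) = (b + 2)/b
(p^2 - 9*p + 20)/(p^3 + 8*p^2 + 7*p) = (p^2 - 9*p + 20)/(p*(p^2 + 8*p + 7))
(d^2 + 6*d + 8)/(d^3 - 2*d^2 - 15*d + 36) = (d + 2)/(d^2 - 6*d + 9)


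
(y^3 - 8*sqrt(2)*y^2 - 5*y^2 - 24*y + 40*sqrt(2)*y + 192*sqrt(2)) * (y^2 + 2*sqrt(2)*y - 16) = y^5 - 6*sqrt(2)*y^4 - 5*y^4 - 72*y^3 + 30*sqrt(2)*y^3 + 240*y^2 + 272*sqrt(2)*y^2 - 640*sqrt(2)*y + 1152*y - 3072*sqrt(2)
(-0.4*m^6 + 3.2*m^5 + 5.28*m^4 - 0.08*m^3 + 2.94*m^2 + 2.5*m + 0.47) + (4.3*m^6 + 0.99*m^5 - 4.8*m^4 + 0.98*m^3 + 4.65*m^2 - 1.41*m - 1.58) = 3.9*m^6 + 4.19*m^5 + 0.48*m^4 + 0.9*m^3 + 7.59*m^2 + 1.09*m - 1.11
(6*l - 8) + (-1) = 6*l - 9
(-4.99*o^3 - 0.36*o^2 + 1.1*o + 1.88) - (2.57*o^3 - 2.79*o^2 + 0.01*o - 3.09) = -7.56*o^3 + 2.43*o^2 + 1.09*o + 4.97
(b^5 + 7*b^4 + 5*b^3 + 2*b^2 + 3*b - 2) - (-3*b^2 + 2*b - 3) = b^5 + 7*b^4 + 5*b^3 + 5*b^2 + b + 1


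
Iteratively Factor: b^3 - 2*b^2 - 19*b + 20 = (b + 4)*(b^2 - 6*b + 5) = (b - 1)*(b + 4)*(b - 5)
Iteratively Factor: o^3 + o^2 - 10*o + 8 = (o - 1)*(o^2 + 2*o - 8) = (o - 1)*(o + 4)*(o - 2)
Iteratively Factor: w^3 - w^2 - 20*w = (w + 4)*(w^2 - 5*w) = (w - 5)*(w + 4)*(w)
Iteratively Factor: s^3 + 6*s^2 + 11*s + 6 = (s + 3)*(s^2 + 3*s + 2) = (s + 2)*(s + 3)*(s + 1)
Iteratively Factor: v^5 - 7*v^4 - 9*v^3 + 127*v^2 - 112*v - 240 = (v - 5)*(v^4 - 2*v^3 - 19*v^2 + 32*v + 48) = (v - 5)*(v + 4)*(v^3 - 6*v^2 + 5*v + 12) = (v - 5)*(v - 3)*(v + 4)*(v^2 - 3*v - 4) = (v - 5)*(v - 3)*(v + 1)*(v + 4)*(v - 4)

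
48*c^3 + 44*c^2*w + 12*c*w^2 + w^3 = (2*c + w)*(4*c + w)*(6*c + w)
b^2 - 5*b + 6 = (b - 3)*(b - 2)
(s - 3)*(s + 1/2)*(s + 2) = s^3 - s^2/2 - 13*s/2 - 3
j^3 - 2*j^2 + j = j*(j - 1)^2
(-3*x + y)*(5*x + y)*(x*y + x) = -15*x^3*y - 15*x^3 + 2*x^2*y^2 + 2*x^2*y + x*y^3 + x*y^2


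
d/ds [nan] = 0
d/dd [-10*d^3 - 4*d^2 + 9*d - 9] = -30*d^2 - 8*d + 9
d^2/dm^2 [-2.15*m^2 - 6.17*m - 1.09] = -4.30000000000000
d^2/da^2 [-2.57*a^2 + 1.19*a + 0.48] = -5.14000000000000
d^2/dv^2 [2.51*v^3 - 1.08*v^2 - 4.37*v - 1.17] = 15.06*v - 2.16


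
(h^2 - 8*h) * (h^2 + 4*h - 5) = h^4 - 4*h^3 - 37*h^2 + 40*h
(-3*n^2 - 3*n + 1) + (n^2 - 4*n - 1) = -2*n^2 - 7*n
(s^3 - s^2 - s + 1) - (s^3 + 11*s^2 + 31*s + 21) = -12*s^2 - 32*s - 20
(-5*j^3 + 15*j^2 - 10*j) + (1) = -5*j^3 + 15*j^2 - 10*j + 1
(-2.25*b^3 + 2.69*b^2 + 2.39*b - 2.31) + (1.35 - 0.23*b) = -2.25*b^3 + 2.69*b^2 + 2.16*b - 0.96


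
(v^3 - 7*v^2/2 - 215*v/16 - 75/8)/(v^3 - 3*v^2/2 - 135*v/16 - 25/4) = (v - 6)/(v - 4)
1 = 1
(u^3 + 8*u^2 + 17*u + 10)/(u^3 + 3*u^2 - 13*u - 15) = (u + 2)/(u - 3)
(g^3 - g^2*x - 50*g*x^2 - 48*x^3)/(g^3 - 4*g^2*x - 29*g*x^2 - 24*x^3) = (g + 6*x)/(g + 3*x)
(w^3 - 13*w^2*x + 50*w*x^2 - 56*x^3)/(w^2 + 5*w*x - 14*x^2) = (w^2 - 11*w*x + 28*x^2)/(w + 7*x)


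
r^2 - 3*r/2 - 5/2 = (r - 5/2)*(r + 1)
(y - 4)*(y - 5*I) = y^2 - 4*y - 5*I*y + 20*I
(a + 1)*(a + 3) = a^2 + 4*a + 3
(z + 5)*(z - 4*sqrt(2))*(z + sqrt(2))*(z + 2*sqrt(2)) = z^4 - sqrt(2)*z^3 + 5*z^3 - 20*z^2 - 5*sqrt(2)*z^2 - 100*z - 16*sqrt(2)*z - 80*sqrt(2)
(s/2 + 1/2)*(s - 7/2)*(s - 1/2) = s^3/2 - 3*s^2/2 - 9*s/8 + 7/8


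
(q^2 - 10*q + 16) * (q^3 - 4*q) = q^5 - 10*q^4 + 12*q^3 + 40*q^2 - 64*q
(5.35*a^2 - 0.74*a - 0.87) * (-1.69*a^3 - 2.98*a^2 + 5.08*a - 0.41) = -9.0415*a^5 - 14.6924*a^4 + 30.8535*a^3 - 3.3601*a^2 - 4.1162*a + 0.3567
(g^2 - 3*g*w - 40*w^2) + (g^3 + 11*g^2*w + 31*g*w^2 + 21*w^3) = g^3 + 11*g^2*w + g^2 + 31*g*w^2 - 3*g*w + 21*w^3 - 40*w^2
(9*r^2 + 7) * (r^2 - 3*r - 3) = 9*r^4 - 27*r^3 - 20*r^2 - 21*r - 21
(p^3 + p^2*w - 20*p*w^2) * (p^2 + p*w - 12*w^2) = p^5 + 2*p^4*w - 31*p^3*w^2 - 32*p^2*w^3 + 240*p*w^4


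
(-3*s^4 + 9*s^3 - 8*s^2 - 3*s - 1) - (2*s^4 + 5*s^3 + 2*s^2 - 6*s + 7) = -5*s^4 + 4*s^3 - 10*s^2 + 3*s - 8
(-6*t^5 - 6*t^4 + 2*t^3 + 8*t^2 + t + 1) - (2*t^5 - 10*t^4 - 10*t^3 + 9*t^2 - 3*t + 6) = -8*t^5 + 4*t^4 + 12*t^3 - t^2 + 4*t - 5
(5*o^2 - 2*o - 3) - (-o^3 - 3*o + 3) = o^3 + 5*o^2 + o - 6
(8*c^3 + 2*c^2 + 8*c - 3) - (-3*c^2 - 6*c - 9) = 8*c^3 + 5*c^2 + 14*c + 6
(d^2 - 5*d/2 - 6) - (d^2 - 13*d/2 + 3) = 4*d - 9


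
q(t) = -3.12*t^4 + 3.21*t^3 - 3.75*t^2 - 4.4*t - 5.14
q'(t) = -12.48*t^3 + 9.63*t^2 - 7.5*t - 4.4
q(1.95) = -49.29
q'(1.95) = -74.94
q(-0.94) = -9.42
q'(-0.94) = 21.52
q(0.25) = -6.44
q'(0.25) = -5.87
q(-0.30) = -4.27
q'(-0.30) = -0.95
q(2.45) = -103.64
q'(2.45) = -148.50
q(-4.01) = -1061.52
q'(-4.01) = 985.25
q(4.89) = -1524.96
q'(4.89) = -1270.09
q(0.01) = -5.18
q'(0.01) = -4.47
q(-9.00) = -23079.70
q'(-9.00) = 9941.05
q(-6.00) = -4850.62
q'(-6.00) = 3082.96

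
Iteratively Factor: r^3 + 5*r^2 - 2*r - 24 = (r - 2)*(r^2 + 7*r + 12) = (r - 2)*(r + 4)*(r + 3)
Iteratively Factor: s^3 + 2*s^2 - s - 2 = (s + 2)*(s^2 - 1) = (s + 1)*(s + 2)*(s - 1)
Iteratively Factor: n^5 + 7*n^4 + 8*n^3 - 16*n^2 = (n)*(n^4 + 7*n^3 + 8*n^2 - 16*n) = n*(n + 4)*(n^3 + 3*n^2 - 4*n) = n^2*(n + 4)*(n^2 + 3*n - 4) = n^2*(n - 1)*(n + 4)*(n + 4)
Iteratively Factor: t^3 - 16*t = (t)*(t^2 - 16) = t*(t + 4)*(t - 4)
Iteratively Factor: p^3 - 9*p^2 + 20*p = (p - 4)*(p^2 - 5*p) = p*(p - 4)*(p - 5)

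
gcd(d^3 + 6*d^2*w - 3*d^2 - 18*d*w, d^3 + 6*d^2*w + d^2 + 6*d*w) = d^2 + 6*d*w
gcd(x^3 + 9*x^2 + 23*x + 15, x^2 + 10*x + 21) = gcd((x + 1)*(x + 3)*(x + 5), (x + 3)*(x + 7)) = x + 3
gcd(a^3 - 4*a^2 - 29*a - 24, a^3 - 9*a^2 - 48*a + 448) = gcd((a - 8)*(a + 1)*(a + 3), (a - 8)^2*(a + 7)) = a - 8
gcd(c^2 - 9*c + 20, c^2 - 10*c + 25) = c - 5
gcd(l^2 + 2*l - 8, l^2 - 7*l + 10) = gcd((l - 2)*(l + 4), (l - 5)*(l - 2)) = l - 2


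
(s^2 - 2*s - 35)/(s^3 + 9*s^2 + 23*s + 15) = (s - 7)/(s^2 + 4*s + 3)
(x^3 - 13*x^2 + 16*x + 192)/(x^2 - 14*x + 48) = (x^2 - 5*x - 24)/(x - 6)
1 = 1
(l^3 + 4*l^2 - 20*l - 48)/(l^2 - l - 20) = (-l^3 - 4*l^2 + 20*l + 48)/(-l^2 + l + 20)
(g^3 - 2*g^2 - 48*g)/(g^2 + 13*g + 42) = g*(g - 8)/(g + 7)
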